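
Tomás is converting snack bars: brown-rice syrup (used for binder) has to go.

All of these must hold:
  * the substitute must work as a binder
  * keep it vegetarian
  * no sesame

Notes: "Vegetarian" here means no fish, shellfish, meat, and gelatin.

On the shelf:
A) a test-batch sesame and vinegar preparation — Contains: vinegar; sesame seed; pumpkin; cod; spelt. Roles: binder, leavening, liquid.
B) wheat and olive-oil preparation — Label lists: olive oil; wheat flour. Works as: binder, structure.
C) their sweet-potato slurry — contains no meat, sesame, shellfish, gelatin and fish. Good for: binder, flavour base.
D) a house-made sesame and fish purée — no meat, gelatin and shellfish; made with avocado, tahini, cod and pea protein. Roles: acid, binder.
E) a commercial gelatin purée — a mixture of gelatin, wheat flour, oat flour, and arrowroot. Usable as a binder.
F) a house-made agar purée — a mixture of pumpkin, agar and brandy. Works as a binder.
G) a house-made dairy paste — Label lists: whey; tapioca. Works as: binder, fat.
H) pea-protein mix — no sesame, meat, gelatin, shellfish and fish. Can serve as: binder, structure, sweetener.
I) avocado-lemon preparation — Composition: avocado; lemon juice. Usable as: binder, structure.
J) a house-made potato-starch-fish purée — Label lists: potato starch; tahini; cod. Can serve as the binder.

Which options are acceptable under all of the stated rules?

A: has cod, so not vegetarian; has sesame seed, so not sesame-free — no
B: only wheat flour and olive oil; none excluded — keep
C: no sesame, vegetarian — keep
D: has cod, so not vegetarian; has tahini, so not sesame-free — no
E: has gelatin, so not vegetarian — out
F: only brandy, pumpkin and agar; none excluded — valid
G: works as a binder, no sesame, vegetarian — keep
H: all constraints satisfied — keep
I: only lemon juice and avocado; none excluded — keep
J: has cod, so not vegetarian; has tahini, so not sesame-free — reject

B, C, F, G, H, I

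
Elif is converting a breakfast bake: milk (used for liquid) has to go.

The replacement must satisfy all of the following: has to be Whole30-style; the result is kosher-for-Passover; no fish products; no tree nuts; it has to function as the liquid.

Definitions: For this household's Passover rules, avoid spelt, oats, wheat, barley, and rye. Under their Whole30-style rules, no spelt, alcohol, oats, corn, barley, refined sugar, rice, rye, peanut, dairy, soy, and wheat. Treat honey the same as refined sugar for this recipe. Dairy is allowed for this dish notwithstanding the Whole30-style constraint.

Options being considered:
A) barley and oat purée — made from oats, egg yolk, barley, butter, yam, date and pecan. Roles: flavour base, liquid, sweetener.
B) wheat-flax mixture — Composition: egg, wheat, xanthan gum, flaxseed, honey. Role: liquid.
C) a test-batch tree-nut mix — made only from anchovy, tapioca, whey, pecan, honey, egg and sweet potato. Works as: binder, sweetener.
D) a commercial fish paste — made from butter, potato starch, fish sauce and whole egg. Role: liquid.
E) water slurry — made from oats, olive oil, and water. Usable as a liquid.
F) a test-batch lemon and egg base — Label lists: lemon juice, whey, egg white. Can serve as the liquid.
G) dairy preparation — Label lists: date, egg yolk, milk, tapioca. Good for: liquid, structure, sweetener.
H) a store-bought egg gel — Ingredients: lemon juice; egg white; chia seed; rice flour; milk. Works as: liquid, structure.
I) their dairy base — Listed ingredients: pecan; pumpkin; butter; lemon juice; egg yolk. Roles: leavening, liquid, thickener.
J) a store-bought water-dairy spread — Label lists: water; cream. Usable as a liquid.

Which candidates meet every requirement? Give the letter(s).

A: has barley, so not kosher-for-Passover; has barley, so not Whole30-style (and 1 more) — no
B: has wheat, so not kosher-for-Passover; has honey, so not Whole30-style — no
C: not usable as a liquid; has honey, so not Whole30-style (and 2 more) — reject
D: has fish sauce, so not fish-free — out
E: has oats, so not kosher-for-Passover; has oats, so not Whole30-style — reject
F: dairy is permitted under the Whole30-style carve-out; nothing else excluded — valid
G: dairy is permitted under the Whole30-style carve-out; nothing else excluded — OK
H: has rice flour, so not Whole30-style — out
I: has pecan, so not tree-nut-free — out
J: dairy is permitted under the Whole30-style carve-out; nothing else excluded — OK

F, G, J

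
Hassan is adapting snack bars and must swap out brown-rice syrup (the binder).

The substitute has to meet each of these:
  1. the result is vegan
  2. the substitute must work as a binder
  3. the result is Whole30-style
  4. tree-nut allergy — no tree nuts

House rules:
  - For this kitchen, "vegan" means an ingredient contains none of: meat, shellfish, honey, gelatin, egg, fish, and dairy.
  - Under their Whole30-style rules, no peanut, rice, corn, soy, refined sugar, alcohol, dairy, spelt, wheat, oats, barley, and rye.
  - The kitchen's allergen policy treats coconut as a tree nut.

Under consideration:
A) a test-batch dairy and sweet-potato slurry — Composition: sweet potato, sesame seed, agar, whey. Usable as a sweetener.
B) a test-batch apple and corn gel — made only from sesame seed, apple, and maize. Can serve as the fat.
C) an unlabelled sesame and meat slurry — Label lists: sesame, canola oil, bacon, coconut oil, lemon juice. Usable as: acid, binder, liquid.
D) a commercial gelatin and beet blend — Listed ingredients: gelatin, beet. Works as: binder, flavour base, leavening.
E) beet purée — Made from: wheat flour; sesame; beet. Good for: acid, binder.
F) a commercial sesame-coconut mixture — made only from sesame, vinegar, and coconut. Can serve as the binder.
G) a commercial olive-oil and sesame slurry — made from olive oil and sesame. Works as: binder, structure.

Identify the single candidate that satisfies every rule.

A: not usable as a binder; has whey, so not vegan (and 1 more) — reject
B: not usable as a binder; has maize, so not Whole30-style — out
C: has bacon, so not vegan; has coconut oil, so not tree-nut-free — reject
D: has gelatin, so not vegan — no
E: has wheat flour, so not Whole30-style — out
F: has coconut, so not tree-nut-free — no
G: only sesame and olive oil; none excluded — keep

G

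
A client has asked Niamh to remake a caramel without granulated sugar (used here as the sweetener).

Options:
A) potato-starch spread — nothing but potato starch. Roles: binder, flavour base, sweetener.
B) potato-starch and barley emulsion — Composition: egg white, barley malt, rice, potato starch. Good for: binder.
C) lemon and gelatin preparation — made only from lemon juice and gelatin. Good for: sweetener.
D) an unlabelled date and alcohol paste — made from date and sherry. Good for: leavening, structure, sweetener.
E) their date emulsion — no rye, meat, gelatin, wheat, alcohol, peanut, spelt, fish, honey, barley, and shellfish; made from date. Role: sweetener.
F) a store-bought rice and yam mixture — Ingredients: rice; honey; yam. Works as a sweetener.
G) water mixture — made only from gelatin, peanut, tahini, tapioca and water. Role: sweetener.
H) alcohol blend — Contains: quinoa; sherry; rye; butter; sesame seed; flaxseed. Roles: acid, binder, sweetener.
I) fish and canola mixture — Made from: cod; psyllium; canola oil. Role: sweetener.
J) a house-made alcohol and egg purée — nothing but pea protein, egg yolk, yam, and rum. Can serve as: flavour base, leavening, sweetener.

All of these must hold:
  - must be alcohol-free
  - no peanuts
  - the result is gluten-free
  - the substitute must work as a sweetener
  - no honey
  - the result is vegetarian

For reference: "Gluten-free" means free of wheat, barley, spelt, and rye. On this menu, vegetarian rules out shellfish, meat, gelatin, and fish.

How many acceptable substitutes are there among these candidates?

A: every rule checks out — keep
B: not usable as a sweetener; has barley malt, so not gluten-free — reject
C: has gelatin, so not vegetarian — no
D: has sherry, so not alcohol-free — reject
E: vegetarian, no alcohol — keep
F: has honey, so not honey-free — reject
G: has gelatin, so not vegetarian; has peanut, so not peanut-free — reject
H: has rye, so not gluten-free; has sherry, so not alcohol-free — reject
I: has cod, so not vegetarian — out
J: has rum, so not alcohol-free — out

2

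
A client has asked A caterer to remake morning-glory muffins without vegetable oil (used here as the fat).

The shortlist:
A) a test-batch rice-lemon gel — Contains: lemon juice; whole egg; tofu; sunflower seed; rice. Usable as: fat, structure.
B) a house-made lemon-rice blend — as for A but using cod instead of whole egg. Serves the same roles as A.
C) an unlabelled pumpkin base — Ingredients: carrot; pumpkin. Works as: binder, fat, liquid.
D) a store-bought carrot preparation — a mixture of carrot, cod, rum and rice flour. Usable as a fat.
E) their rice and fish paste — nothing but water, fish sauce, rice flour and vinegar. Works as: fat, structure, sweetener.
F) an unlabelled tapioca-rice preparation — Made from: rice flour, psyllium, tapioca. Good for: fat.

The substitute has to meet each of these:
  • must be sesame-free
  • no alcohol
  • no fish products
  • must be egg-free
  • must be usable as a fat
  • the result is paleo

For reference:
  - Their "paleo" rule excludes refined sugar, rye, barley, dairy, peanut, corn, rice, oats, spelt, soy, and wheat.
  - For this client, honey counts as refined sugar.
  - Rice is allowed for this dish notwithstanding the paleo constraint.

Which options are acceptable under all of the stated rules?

C, F

A: has tofu, so not paleo; has whole egg, so not egg-free — reject
B: has tofu, so not paleo; has cod, so not fish-free — reject
C: only carrot and pumpkin; none excluded — keep
D: has rum, so not alcohol-free; has cod, so not fish-free — out
E: has fish sauce, so not fish-free — no
F: rice is permitted under the paleo carve-out; nothing else excluded — keep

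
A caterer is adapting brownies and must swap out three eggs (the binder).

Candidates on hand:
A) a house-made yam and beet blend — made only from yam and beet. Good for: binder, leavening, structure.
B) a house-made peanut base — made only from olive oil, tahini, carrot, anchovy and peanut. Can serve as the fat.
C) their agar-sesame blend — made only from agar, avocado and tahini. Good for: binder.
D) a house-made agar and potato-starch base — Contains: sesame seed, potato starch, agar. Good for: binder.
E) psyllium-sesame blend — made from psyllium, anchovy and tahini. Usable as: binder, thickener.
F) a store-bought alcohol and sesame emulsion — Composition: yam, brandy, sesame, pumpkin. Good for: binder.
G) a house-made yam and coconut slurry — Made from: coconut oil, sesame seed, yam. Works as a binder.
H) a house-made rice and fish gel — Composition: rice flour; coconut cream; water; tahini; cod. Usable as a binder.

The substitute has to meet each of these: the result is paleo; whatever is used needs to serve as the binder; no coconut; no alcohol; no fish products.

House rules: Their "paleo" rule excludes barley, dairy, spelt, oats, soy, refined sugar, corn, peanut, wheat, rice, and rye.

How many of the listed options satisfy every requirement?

A: no coconut, no fish — OK
B: not usable as a binder; has peanut, so not paleo (and 1 more) — reject
C: every rule checks out — OK
D: only sesame seed, agar and potato starch; none excluded — valid
E: has anchovy, so not fish-free — reject
F: has brandy, so not alcohol-free — no
G: has coconut oil, so not coconut-free — reject
H: has rice flour, so not paleo; has cod, so not fish-free (and 1 more) — out

3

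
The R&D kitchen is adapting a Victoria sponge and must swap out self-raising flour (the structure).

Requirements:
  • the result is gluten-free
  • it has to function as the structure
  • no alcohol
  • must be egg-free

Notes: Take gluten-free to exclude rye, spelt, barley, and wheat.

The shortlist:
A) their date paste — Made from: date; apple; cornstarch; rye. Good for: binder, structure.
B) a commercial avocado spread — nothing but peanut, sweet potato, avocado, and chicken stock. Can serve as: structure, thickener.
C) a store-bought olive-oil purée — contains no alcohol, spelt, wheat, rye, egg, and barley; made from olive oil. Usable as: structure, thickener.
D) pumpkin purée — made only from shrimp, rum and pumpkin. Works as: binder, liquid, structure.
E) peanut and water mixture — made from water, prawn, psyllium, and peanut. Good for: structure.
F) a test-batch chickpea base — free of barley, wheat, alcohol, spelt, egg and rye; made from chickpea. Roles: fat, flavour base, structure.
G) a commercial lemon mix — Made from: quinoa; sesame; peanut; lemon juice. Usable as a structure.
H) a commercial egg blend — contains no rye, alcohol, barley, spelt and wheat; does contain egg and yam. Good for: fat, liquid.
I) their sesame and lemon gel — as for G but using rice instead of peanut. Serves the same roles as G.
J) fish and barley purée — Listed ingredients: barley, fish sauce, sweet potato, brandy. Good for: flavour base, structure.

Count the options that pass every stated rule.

A: has rye, so not gluten-free — no
B: nothing on the exclusion list — valid
C: all constraints satisfied — valid
D: has rum, so not alcohol-free — no
E: all constraints satisfied — OK
F: gluten-free, no alcohol — keep
G: works as a structure, gluten-free, no egg — keep
H: not usable as a structure; has egg, so not egg-free — no
I: rice and sesame etc. — none of it excluded — valid
J: has barley, so not gluten-free; has brandy, so not alcohol-free — reject

6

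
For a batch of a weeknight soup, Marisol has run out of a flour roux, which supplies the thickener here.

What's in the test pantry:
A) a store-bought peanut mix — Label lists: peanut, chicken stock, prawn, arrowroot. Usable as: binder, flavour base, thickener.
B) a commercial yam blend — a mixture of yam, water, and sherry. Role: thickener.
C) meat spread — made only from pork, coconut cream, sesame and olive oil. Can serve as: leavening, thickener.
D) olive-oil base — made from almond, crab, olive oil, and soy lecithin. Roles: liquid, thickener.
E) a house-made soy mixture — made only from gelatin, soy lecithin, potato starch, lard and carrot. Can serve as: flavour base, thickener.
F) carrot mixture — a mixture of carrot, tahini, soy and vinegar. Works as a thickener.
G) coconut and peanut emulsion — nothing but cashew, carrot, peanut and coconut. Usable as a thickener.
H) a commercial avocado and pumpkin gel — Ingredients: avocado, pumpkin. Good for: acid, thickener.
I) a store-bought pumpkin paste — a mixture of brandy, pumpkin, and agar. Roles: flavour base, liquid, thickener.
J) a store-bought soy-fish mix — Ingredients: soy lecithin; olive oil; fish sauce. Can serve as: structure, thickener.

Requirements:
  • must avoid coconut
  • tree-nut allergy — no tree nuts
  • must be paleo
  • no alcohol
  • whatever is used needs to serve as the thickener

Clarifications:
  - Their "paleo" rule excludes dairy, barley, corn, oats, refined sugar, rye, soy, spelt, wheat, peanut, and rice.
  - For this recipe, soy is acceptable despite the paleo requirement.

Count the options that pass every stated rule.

A: has peanut, so not paleo — no
B: has sherry, so not alcohol-free — no
C: has coconut cream, so not coconut-free — out
D: has almond, so not tree-nut-free — out
E: soy is permitted under the paleo carve-out; nothing else excluded — keep
F: soy is permitted under the paleo carve-out; nothing else excluded — OK
G: has peanut, so not paleo; has coconut, so not coconut-free (and 1 more) — reject
H: only avocado and pumpkin; none excluded — OK
I: has brandy, so not alcohol-free — reject
J: soy is permitted under the paleo carve-out; nothing else excluded — keep

4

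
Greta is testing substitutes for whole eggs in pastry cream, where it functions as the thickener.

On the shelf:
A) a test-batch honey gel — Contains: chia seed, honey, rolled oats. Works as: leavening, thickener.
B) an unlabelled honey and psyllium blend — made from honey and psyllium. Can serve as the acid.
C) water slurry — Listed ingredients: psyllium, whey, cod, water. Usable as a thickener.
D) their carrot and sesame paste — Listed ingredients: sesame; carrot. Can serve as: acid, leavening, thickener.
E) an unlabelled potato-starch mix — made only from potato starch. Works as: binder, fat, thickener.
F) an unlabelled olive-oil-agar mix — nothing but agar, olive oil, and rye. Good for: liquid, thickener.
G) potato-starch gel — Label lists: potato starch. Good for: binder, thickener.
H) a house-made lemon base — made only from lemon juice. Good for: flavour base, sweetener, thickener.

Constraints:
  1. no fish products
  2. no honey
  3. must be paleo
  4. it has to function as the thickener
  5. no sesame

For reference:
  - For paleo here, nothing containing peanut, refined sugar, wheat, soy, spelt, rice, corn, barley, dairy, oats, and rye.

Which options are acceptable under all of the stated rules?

A: has rolled oats, so not paleo; has honey, so not honey-free — no
B: not usable as a thickener; has honey, so not honey-free — out
C: has whey, so not paleo; has cod, so not fish-free — reject
D: has sesame, so not sesame-free — no
E: only potato starch; none excluded — keep
F: has rye, so not paleo — no
G: all constraints satisfied — keep
H: only lemon juice; none excluded — valid

E, G, H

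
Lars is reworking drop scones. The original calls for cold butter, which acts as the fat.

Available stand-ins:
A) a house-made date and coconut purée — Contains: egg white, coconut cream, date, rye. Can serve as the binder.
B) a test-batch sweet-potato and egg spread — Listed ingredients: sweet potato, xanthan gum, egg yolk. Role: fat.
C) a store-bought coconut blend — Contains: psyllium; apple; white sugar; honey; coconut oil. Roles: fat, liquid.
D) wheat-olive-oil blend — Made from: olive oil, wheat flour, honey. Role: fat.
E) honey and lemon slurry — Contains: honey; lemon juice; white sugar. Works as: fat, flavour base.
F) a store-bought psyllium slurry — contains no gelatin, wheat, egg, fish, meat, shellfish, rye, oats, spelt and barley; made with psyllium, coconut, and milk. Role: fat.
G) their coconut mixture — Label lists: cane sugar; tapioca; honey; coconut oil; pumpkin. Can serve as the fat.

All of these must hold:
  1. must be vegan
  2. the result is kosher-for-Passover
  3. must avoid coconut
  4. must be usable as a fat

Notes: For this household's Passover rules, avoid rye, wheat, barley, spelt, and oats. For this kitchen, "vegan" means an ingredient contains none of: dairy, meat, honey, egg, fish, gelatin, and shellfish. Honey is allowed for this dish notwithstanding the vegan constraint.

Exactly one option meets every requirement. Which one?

A: not usable as a fat; has rye, so not kosher-for-Passover (and 2 more) — no
B: has egg yolk, so not vegan — reject
C: has coconut oil, so not coconut-free — out
D: has wheat flour, so not kosher-for-Passover — no
E: honey is permitted under the vegan carve-out; nothing else excluded — keep
F: has milk, so not vegan; has coconut, so not coconut-free — reject
G: has coconut oil, so not coconut-free — reject

E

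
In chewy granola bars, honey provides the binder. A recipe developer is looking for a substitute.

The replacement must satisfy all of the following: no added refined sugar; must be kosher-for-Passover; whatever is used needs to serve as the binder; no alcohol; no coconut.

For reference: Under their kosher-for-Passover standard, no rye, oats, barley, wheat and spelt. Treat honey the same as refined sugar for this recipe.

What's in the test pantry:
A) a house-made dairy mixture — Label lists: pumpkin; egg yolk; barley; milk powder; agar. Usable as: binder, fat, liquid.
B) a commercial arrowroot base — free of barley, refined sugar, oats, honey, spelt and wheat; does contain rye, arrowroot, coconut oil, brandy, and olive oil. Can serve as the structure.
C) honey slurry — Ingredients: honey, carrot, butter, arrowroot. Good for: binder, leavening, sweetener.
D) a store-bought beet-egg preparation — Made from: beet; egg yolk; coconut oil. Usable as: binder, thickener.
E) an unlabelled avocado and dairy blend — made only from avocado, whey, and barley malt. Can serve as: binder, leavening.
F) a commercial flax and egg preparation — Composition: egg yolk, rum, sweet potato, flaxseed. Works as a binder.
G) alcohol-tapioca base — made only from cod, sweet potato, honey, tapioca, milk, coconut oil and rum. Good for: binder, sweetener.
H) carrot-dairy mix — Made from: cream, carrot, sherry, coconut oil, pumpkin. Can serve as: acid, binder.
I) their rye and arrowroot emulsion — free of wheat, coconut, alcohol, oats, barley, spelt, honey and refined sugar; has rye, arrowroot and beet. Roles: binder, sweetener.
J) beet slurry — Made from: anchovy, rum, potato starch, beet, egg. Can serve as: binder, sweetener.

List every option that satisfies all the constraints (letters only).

A: has barley, so not kosher-for-Passover — no
B: not usable as a binder; has rye, so not kosher-for-Passover (and 2 more) — out
C: has honey, so not no-added-sugar — no
D: has coconut oil, so not coconut-free — no
E: has barley malt, so not kosher-for-Passover — no
F: has rum, so not alcohol-free — out
G: has rum, so not alcohol-free; has honey, so not no-added-sugar (and 1 more) — no
H: has sherry, so not alcohol-free; has coconut oil, so not coconut-free — reject
I: has rye, so not kosher-for-Passover — no
J: has rum, so not alcohol-free — out

none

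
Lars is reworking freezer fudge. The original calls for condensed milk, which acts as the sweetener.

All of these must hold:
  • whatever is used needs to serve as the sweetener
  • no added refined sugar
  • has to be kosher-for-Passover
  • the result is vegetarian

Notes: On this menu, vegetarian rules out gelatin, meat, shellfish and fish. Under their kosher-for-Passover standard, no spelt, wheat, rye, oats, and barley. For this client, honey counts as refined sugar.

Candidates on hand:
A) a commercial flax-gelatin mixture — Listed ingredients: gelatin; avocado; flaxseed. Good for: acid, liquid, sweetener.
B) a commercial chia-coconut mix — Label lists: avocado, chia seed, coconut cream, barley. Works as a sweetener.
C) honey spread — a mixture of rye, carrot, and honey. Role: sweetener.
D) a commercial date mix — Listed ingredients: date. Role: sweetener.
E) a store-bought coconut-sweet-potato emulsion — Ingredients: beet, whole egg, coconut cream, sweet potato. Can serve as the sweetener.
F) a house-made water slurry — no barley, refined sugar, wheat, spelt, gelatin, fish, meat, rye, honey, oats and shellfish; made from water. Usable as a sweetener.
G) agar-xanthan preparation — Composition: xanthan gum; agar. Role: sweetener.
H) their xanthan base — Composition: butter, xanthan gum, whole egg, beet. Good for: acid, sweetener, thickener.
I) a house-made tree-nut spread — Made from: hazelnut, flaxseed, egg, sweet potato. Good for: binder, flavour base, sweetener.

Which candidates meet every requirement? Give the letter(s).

A: has gelatin, so not vegetarian — out
B: has barley, so not kosher-for-Passover — out
C: has rye, so not kosher-for-Passover; has honey, so not no-added-sugar — no
D: only date; none excluded — OK
E: works as a sweetener, kosher-for-Passover, no-added-sugar — keep
F: works as a sweetener, no-added-sugar, vegetarian — OK
G: works as a sweetener, vegetarian, kosher-for-Passover — valid
H: works as a sweetener, vegetarian, kosher-for-Passover — OK
I: every rule checks out — OK

D, E, F, G, H, I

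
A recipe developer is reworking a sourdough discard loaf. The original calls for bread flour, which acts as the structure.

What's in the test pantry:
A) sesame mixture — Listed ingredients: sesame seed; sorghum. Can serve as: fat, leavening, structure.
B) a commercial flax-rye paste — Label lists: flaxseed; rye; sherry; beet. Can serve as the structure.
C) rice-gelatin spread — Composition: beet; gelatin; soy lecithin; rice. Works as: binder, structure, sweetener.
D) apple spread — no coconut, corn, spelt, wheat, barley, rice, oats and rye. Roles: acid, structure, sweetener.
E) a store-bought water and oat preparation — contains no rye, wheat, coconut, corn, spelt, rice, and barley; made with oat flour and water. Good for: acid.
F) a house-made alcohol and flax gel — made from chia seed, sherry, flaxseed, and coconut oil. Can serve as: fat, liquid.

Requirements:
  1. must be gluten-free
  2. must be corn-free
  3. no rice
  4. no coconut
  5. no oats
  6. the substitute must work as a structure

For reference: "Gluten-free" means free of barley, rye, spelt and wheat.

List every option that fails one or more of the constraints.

B, C, E, F

A: only sesame seed and sorghum; none excluded — OK
B: has rye, so not gluten-free — no
C: has rice, so not rice-free — reject
D: works as a structure, no rice, gluten-free — valid
E: not usable as a structure; has oat flour, so not oat-free — no
F: not usable as a structure; has coconut oil, so not coconut-free — out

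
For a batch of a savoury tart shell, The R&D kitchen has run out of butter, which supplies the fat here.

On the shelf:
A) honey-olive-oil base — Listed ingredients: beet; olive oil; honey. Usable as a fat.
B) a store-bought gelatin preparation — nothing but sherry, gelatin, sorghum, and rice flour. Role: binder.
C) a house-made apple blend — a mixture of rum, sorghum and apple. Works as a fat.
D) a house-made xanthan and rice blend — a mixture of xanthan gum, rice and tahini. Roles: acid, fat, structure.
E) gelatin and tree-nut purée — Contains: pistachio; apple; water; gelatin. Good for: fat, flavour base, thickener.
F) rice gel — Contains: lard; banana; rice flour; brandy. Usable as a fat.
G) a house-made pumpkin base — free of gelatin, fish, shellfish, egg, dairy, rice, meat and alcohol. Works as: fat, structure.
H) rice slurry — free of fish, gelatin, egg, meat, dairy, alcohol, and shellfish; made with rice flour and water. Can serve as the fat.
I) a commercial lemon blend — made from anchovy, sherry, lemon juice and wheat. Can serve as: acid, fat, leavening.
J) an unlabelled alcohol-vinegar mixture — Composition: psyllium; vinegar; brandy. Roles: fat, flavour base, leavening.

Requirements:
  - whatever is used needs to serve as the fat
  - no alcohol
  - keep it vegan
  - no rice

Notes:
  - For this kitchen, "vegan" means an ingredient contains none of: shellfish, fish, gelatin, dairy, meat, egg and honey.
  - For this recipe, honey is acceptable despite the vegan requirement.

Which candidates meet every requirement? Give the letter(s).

A: honey is permitted under the vegan carve-out; nothing else excluded — OK
B: not usable as a fat; has gelatin, so not vegan (and 2 more) — out
C: has rum, so not alcohol-free — out
D: has rice, so not rice-free — no
E: has gelatin, so not vegan — no
F: has lard, so not vegan; has brandy, so not alcohol-free (and 1 more) — out
G: no rice, no alcohol — OK
H: has rice flour, so not rice-free — no
I: has anchovy, so not vegan; has sherry, so not alcohol-free — no
J: has brandy, so not alcohol-free — no

A, G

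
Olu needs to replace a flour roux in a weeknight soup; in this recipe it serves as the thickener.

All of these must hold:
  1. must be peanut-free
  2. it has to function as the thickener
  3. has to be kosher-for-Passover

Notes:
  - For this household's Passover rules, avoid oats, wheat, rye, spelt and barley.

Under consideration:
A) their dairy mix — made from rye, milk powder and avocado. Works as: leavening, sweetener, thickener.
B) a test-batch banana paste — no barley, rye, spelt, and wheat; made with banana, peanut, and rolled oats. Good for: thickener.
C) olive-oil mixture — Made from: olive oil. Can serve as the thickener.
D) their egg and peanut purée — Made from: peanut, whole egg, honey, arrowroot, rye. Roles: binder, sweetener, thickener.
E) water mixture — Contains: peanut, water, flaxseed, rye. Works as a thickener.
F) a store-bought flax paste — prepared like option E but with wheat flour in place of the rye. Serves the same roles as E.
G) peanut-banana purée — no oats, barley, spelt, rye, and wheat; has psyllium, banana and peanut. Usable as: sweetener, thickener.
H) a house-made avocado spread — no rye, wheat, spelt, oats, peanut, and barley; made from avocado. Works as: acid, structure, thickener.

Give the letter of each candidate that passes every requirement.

C, H

A: has rye, so not kosher-for-Passover — out
B: has rolled oats, so not kosher-for-Passover; has peanut, so not peanut-free — no
C: kosher-for-Passover, no peanut — valid
D: has rye, so not kosher-for-Passover; has peanut, so not peanut-free — no
E: has rye, so not kosher-for-Passover; has peanut, so not peanut-free — reject
F: has wheat flour, so not kosher-for-Passover; has peanut, so not peanut-free — out
G: has peanut, so not peanut-free — no
H: works as a thickener, no peanut, kosher-for-Passover — OK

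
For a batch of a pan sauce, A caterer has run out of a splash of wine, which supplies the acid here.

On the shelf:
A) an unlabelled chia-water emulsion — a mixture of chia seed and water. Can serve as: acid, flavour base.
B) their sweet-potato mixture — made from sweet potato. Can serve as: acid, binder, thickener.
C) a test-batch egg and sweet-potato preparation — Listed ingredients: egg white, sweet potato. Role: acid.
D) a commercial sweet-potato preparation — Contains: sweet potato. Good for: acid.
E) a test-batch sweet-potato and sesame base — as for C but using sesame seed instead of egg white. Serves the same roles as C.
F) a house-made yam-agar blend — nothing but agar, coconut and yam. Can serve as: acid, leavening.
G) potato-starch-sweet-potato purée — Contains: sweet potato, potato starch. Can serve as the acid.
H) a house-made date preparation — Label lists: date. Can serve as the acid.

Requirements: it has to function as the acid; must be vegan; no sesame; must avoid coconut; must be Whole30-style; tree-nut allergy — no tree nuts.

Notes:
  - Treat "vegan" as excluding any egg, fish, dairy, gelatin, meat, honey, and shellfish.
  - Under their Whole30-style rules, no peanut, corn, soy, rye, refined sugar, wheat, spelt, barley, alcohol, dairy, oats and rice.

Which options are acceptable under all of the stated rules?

A, B, D, G, H

A: all constraints satisfied — keep
B: Whole30-style, no sesame — keep
C: has egg white, so not vegan — reject
D: only sweet potato; none excluded — OK
E: has sesame seed, so not sesame-free — no
F: has coconut, so not coconut-free — out
G: every rule checks out — keep
H: only date; none excluded — keep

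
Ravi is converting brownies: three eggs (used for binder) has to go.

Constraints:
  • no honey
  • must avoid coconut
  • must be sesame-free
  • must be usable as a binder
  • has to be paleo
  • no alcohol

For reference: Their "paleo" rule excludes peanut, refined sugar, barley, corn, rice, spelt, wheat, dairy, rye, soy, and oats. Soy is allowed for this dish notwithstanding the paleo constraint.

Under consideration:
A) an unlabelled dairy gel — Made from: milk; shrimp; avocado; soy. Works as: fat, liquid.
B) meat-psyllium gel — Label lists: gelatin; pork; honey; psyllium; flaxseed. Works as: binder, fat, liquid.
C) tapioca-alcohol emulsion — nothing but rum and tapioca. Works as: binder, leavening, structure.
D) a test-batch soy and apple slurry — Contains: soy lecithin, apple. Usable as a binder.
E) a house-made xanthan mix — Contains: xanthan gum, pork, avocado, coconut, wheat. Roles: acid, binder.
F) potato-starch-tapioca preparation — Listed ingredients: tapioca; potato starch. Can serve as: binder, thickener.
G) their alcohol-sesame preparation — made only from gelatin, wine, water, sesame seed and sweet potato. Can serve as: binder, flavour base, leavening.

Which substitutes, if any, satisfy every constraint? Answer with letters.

D, F

A: not usable as a binder; has milk, so not paleo — reject
B: has honey, so not honey-free — reject
C: has rum, so not alcohol-free — out
D: soy is permitted under the paleo carve-out; nothing else excluded — keep
E: has wheat, so not paleo; has coconut, so not coconut-free — out
F: only tapioca and potato starch; none excluded — valid
G: has wine, so not alcohol-free; has sesame seed, so not sesame-free — out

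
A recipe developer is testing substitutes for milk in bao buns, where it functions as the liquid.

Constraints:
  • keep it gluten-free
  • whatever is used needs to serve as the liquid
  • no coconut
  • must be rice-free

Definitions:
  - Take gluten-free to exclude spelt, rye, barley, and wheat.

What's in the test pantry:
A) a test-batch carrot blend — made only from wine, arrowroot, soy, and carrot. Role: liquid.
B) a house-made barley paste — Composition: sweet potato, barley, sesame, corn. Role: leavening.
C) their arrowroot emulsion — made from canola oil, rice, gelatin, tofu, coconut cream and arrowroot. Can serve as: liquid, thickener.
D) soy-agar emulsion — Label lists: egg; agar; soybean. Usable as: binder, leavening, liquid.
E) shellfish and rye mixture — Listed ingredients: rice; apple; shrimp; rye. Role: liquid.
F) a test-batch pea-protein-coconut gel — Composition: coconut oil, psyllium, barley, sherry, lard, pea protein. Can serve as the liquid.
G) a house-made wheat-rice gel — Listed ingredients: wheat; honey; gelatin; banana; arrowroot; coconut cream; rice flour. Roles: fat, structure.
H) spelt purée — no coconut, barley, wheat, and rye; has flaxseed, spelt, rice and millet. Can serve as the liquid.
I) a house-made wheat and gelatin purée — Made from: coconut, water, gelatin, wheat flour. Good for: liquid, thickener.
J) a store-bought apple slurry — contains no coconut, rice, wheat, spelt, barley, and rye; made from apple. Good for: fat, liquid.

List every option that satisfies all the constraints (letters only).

A, D, J

A: no rice, no coconut — keep
B: not usable as a liquid; has barley, so not gluten-free — no
C: has coconut cream, so not coconut-free; has rice, so not rice-free — no
D: only egg, soybean, and agar; none excluded — valid
E: has rye, so not gluten-free; has rice, so not rice-free — out
F: has barley, so not gluten-free; has coconut oil, so not coconut-free — no
G: not usable as a liquid; has wheat, so not gluten-free (and 2 more) — reject
H: has spelt, so not gluten-free; has rice, so not rice-free — out
I: has wheat flour, so not gluten-free; has coconut, so not coconut-free — out
J: works as a liquid, no rice, gluten-free — OK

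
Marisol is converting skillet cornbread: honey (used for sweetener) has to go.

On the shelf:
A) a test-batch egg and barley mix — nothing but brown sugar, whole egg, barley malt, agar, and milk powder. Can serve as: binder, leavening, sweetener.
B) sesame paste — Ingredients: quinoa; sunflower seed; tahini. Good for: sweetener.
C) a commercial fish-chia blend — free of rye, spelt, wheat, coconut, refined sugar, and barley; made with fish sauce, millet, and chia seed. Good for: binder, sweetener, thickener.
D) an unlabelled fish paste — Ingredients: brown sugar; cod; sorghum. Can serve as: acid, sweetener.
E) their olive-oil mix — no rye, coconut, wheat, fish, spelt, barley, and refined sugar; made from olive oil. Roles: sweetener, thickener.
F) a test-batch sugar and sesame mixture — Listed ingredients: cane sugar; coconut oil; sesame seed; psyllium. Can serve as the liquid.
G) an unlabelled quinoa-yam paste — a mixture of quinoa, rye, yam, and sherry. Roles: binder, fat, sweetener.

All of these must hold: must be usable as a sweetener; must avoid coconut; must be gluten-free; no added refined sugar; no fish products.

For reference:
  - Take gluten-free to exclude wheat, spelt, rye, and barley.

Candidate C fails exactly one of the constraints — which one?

fish-free

usable as a sweetener: satisfied
gluten-free: satisfied
fish-free: has fish sauce — fails
no-added-sugar: satisfied
coconut-free: satisfied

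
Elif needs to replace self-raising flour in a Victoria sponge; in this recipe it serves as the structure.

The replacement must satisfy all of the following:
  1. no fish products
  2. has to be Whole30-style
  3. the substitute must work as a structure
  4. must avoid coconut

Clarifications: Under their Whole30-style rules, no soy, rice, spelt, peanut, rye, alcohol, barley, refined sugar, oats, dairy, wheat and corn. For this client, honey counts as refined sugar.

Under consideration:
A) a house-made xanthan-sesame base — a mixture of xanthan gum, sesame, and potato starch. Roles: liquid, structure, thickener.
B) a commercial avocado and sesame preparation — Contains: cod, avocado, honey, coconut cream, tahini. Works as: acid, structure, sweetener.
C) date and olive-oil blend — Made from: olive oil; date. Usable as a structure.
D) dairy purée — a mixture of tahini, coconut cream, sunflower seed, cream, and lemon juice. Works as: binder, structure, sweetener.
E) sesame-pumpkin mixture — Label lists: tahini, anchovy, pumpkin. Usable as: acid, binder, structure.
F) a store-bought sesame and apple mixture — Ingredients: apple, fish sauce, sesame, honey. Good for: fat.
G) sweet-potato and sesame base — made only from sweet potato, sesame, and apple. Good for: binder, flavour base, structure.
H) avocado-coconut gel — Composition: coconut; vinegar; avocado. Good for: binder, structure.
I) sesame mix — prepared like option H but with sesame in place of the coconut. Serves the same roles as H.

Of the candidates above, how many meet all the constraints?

A: only sesame, xanthan gum and potato starch; none excluded — OK
B: has honey, so not Whole30-style; has coconut cream, so not coconut-free (and 1 more) — out
C: only date and olive oil; none excluded — OK
D: has cream, so not Whole30-style; has coconut cream, so not coconut-free — reject
E: has anchovy, so not fish-free — reject
F: not usable as a structure; has honey, so not Whole30-style (and 1 more) — out
G: Whole30-style, no coconut — keep
H: has coconut, so not coconut-free — no
I: works as a structure, no fish, Whole30-style — keep

4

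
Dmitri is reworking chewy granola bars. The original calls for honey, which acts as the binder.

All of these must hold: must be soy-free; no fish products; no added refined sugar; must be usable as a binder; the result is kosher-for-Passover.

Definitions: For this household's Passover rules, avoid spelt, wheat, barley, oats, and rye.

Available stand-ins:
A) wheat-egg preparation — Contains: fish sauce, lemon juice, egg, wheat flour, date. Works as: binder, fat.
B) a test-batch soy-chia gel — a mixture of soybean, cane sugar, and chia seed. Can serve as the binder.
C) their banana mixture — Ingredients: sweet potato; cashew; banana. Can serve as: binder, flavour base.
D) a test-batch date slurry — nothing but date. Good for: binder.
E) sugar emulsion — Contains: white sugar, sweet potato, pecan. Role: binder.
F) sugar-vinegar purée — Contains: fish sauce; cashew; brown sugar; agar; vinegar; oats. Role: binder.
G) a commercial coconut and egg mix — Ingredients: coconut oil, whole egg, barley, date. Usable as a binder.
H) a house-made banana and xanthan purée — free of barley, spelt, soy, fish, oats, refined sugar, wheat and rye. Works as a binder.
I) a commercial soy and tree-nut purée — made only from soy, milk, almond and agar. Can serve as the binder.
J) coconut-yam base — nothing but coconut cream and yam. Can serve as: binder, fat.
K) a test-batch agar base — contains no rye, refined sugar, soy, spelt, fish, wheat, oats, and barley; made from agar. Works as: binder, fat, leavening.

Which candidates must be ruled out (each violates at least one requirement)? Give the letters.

A: has wheat flour, so not kosher-for-Passover; has fish sauce, so not fish-free — out
B: has soybean, so not soy-free; has cane sugar, so not no-added-sugar — out
C: only cashew, banana and sweet potato; none excluded — keep
D: every rule checks out — OK
E: has white sugar, so not no-added-sugar — no
F: has oats, so not kosher-for-Passover; has brown sugar, so not no-added-sugar (and 1 more) — out
G: has barley, so not kosher-for-Passover — no
H: all constraints satisfied — OK
I: has soy, so not soy-free — reject
J: only coconut cream and yam; none excluded — OK
K: no refined sugar, kosher-for-Passover — valid

A, B, E, F, G, I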